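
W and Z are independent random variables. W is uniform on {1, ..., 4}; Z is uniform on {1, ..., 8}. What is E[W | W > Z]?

P(W > Z) = 3/16.
Summing W·P(x,y) over outcomes with W > Z gives 5/8.
E[W | W > Z] = (5/8) / (3/16) = 10/3.

10/3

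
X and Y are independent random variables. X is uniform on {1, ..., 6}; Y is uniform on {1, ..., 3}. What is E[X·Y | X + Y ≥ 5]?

37/4

P(X + Y ≥ 5) = 2/3.
Summing XY·P(x,y) over outcomes with X + Y ≥ 5 gives 37/6.
E[X·Y | X + Y ≥ 5] = (37/6) / (2/3) = 37/4.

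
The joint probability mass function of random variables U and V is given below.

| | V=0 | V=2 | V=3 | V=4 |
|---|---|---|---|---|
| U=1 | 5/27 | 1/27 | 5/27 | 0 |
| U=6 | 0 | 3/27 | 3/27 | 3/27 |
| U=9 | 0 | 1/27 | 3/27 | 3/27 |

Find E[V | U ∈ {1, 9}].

20/9

P(U ∈ {1, 9}) = 2/3.
Σ V·P over the event = 0·(5/27) + 2·(1/27) + 3·(5/27) + 2·(1/27) + 3·(3/27) + 4·(3/27) = 40/27.
E[V | U ∈ {1, 9}] = (40/27) / (2/3) = 20/9.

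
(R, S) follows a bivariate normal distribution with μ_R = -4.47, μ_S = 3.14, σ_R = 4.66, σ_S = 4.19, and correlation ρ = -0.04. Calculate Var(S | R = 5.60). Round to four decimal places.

The conditional variance in a bivariate normal is σ_S²(1 − ρ²), independent of x.
Var(S | R=5.60) = (4.19)²·(1 − (-0.04)²) = 17.5561·0.9984 = 17.5280.

17.5280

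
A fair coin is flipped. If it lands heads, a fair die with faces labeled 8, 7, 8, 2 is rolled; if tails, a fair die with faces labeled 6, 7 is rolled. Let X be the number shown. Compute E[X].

E[X | heads] = (8+7+8+2)/4 = 25/4.
E[X | tails] = (6+7)/2 = 13/2.
E[X] = (1/2)·(25/4) + (1/2)·(13/2) = 51/8.

51/8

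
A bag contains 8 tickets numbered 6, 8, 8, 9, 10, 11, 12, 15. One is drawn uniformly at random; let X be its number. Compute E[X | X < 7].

6

P(X < 7) = 1/8.
Σ over the event: 6·1/8 = 3/4.
E[X | X < 7] = (3/4) / (1/8) = 6.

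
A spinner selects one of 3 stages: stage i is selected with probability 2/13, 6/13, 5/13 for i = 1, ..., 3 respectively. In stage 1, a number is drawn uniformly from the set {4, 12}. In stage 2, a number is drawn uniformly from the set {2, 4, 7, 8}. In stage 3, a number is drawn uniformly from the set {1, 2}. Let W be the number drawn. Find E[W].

55/13

E[W | stage 1] = (4+12)/2 = 8.
E[W | stage 2] = (2+4+7+8)/4 = 21/4.
E[W | stage 3] = (1+2)/2 = 3/2.
By the law of total expectation,
E[W] = (2/13)·(8) + (6/13)·(21/4) + (5/13)·(3/2) = 55/13.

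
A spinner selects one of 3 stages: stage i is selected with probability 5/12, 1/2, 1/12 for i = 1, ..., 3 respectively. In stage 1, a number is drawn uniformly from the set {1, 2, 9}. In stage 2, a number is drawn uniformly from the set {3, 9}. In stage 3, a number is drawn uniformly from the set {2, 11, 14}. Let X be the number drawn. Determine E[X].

E[X | stage 1] = (1+2+9)/3 = 4.
E[X | stage 2] = (3+9)/2 = 6.
E[X | stage 3] = (2+11+14)/3 = 9.
E[X] = (5/12)·(4) + (1/2)·(6) + (1/12)·(9) = 65/12.

65/12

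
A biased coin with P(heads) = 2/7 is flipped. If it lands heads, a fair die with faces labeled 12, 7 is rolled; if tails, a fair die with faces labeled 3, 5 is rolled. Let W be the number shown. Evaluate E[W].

E[W | heads] = (12+7)/2 = 19/2.
E[W | tails] = (3+5)/2 = 4.
By the law of total expectation,
E[W] = (2/7)·(19/2) + (5/7)·(4) = 39/7.

39/7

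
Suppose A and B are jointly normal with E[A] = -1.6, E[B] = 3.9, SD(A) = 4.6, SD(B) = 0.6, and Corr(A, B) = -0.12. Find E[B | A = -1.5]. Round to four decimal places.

3.8984

E[B | A=x] = μ_B + ρ(σ_B/σ_A)(x − μ_A) for jointly normal variables.
E[B | A=-1.5] = 3.9 + (-0.12)·(0.6/4.6)·(-1.5 − (-1.6)) = 3.9 + (-0.015652)·(0.1) = 3.8984.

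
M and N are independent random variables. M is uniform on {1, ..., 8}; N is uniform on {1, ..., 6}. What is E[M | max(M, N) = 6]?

P(max(M, N) = 6) = 11/48.
Summing M·P(x,y) over outcomes with max(M, N) = 6 gives 17/16.
E[M | max(M, N) = 6] = (17/16) / (11/48) = 51/11.

51/11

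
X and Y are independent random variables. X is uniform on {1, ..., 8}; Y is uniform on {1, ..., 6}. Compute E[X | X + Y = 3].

Outcomes with X + Y = 3: (1,2), (2,1), each with probability 1/48.
E[X | X + Y = 3] = (1 + 2) / 2 = 3/2.

3/2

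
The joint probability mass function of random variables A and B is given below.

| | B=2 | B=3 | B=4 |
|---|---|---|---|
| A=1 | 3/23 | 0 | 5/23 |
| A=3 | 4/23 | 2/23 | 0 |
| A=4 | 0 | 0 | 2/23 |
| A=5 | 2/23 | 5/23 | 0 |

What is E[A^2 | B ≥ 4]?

P(B ≥ 4) = 7/23.
Σ A^2·P over the event = 1·(5/23) + 16·(2/23) = 37/23.
E[A^2 | B ≥ 4] = (37/23) / (7/23) = 37/7.

37/7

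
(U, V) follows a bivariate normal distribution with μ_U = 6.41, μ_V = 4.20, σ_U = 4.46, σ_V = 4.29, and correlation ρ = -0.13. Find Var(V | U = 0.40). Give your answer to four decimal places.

18.0931

The conditional variance in a bivariate normal is σ_V²(1 − ρ²), independent of x.
Var(V | U=0.40) = (4.29)²·(1 − (-0.13)²) = 18.4041·0.9831 = 18.0931.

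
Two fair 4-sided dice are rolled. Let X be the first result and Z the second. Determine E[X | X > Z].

Outcomes with X > Z: (2,1), (3,1), (3,2), (4,1), (4,2), (4,3), each with probability 1/16.
E[X | X > Z] = (2 + 3 + 3 + 4 + 4 + 4) / 6 = 10/3.

10/3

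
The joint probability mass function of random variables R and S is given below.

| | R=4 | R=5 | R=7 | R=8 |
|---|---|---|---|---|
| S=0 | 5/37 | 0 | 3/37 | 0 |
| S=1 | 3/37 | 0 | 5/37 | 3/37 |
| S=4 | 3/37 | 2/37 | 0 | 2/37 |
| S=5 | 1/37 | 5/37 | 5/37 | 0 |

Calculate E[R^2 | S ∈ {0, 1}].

P(S ∈ {0, 1}) = 19/37.
Σ R^2·P over the event = 16·(5/37) + 16·(3/37) + 49·(3/37) + 49·(5/37) + 64·(3/37) = 712/37.
E[R^2 | S ∈ {0, 1}] = (712/37) / (19/37) = 712/19.

712/19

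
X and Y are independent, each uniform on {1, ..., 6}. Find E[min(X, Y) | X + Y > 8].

43/10

P(X + Y > 8) = 5/18.
Summing min(X,Y)·P(x,y) over outcomes with X + Y > 8 gives 43/36.
E[min(X, Y) | X + Y > 8] = (43/36) / (5/18) = 43/10.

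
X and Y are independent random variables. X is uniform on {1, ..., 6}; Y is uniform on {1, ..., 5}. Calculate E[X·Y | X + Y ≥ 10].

79/3

Outcomes with X + Y ≥ 10: (5,5), (6,4), (6,5), each with probability 1/30.
E[X·Y | X + Y ≥ 10] = (25 + 24 + 30) / 3 = 79/3.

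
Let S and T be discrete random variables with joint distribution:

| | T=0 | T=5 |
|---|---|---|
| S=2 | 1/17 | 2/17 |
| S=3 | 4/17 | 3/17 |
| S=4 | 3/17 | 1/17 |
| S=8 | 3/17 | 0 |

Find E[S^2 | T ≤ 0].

P(T ≤ 0) = 11/17.
Σ S^2·P over the event = 4·(1/17) + 9·(4/17) + 16·(3/17) + 64·(3/17) = 280/17.
E[S^2 | T ≤ 0] = (280/17) / (11/17) = 280/11.

280/11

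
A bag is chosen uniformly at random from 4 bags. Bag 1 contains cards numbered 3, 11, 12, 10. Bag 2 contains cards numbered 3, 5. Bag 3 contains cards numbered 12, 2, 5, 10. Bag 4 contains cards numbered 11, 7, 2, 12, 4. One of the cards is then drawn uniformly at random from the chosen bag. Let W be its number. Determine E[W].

E[W | bag 1] = (3+11+12+10)/4 = 9.
E[W | bag 2] = (3+5)/2 = 4.
E[W | bag 3] = (12+2+5+10)/4 = 29/4.
E[W | bag 4] = (11+7+2+12+4)/5 = 36/5.
By the law of total expectation,
E[W] = (1/4)·(9) + (1/4)·(4) + (1/4)·(29/4) + (1/4)·(36/5) = 549/80.

549/80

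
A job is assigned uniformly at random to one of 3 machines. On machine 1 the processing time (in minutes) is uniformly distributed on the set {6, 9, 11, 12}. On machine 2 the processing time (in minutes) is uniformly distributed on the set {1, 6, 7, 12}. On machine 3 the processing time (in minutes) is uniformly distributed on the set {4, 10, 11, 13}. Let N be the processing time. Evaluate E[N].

E[N | machine 1] = (6+9+11+12)/4 = 19/2.
E[N | machine 2] = (1+6+7+12)/4 = 13/2.
E[N | machine 3] = (4+10+11+13)/4 = 19/2.
E[N] = (1/3)·(19/2) + (1/3)·(13/2) + (1/3)·(19/2) = 17/2.

17/2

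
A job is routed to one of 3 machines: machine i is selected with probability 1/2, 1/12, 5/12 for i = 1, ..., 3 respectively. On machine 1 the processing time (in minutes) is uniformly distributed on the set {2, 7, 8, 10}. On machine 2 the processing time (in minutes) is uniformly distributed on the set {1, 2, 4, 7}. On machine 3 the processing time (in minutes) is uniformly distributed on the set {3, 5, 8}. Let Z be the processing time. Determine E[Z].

E[Z | machine 1] = (2+7+8+10)/4 = 27/4.
E[Z | machine 2] = (1+2+4+7)/4 = 7/2.
E[Z | machine 3] = (3+5+8)/3 = 16/3.
By the law of total expectation,
E[Z] = (1/2)·(27/4) + (1/12)·(7/2) + (5/12)·(16/3) = 53/9.

53/9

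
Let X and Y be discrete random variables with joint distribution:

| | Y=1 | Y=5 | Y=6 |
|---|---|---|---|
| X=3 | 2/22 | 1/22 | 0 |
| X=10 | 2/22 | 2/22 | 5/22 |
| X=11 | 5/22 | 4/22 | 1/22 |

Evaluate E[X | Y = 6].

61/6

P(Y = 6) = 3/11.
Σ X·P over the event = 10·(5/22) + 11·(1/22) = 61/22.
E[X | Y = 6] = (61/22) / (3/11) = 61/6.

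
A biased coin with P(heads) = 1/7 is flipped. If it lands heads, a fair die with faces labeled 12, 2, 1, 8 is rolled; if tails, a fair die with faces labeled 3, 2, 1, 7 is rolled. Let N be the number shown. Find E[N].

101/28

E[N | heads] = (12+2+1+8)/4 = 23/4.
E[N | tails] = (3+2+1+7)/4 = 13/4.
By the law of total expectation,
E[N] = (1/7)·(23/4) + (6/7)·(13/4) = 101/28.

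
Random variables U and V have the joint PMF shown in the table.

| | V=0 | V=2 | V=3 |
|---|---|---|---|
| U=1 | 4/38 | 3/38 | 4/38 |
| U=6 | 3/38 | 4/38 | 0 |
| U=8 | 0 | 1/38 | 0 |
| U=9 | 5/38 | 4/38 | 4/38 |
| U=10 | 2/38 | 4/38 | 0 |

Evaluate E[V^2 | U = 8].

4

P(U = 8) = 1/38.
Σ V^2·P over the event = 4·(1/38) = 2/19.
E[V^2 | U = 8] = (2/19) / (1/38) = 4.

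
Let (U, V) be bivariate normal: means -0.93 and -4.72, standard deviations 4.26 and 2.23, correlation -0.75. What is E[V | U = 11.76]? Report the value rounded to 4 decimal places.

The regression of V on U has slope ρ·σ_V/σ_U and passes through (μ_U, μ_V).
E[V | U=11.76] = -4.72 + (-0.75)·(2.23/4.26)·(11.76 − (-0.93)) = -4.72 + (-0.39261)·(12.69) = -9.7022.

-9.7022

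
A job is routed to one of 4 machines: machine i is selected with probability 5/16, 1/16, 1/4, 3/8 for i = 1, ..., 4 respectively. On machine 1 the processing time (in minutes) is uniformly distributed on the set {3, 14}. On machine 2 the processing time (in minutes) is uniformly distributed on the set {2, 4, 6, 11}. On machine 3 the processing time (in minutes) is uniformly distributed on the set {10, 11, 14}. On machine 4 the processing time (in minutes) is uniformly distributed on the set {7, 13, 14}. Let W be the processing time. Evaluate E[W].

1955/192

E[W | machine 1] = (3+14)/2 = 17/2.
E[W | machine 2] = (2+4+6+11)/4 = 23/4.
E[W | machine 3] = (10+11+14)/3 = 35/3.
E[W | machine 4] = (7+13+14)/3 = 34/3.
E[W] = (5/16)·(17/2) + (1/16)·(23/4) + (1/4)·(35/3) + (3/8)·(34/3) = 1955/192.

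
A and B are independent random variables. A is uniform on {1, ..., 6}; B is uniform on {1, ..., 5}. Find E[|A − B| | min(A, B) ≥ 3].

7/6

P(min(A, B) ≥ 3) = 2/5.
Summing |A−B|·P(x,y) over outcomes with min(A, B) ≥ 3 gives 7/15.
E[|A − B| | min(A, B) ≥ 3] = (7/15) / (2/5) = 7/6.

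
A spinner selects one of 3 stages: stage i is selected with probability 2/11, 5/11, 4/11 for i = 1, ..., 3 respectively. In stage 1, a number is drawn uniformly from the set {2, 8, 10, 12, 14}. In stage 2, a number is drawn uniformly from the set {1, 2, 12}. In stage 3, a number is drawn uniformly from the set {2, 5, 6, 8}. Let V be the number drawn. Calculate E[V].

E[V | stage 1] = (2+8+10+12+14)/5 = 46/5.
E[V | stage 2] = (1+2+12)/3 = 5.
E[V | stage 3] = (2+5+6+8)/4 = 21/4.
By the law of total expectation,
E[V] = (2/11)·(46/5) + (5/11)·(5) + (4/11)·(21/4) = 322/55.

322/55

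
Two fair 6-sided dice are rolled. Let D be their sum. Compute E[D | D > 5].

P(D > 5) = 13/18.
Σ over the event: 6·5/36 + 7·1/6 + 8·5/36 + 9·1/9 + 10·1/12 + 11·1/18 + 12·1/36 = 53/9.
E[D | D > 5] = (53/9) / (13/18) = 106/13.

106/13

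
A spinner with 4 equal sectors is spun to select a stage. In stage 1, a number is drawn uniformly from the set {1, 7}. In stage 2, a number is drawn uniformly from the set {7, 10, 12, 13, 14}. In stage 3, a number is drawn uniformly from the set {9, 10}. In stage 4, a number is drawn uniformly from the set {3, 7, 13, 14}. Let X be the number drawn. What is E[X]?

E[X | stage 1] = (1+7)/2 = 4.
E[X | stage 2] = (7+10+12+13+14)/5 = 56/5.
E[X | stage 3] = (9+10)/2 = 19/2.
E[X | stage 4] = (3+7+13+14)/4 = 37/4.
E[X] = (1/4)·(4) + (1/4)·(56/5) + (1/4)·(19/2) + (1/4)·(37/4) = 679/80.

679/80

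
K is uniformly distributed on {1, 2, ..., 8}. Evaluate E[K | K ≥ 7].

Given K ≥ 7, K is equally likely to be any of {7, 8}.
E[K | K ≥ 7] = (7 + 8) / 2 = 15/2.

15/2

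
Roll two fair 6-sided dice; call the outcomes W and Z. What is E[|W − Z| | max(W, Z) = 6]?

30/11

P(max(W, Z) = 6) = 11/36.
Summing |W−Z|·P(x,y) over outcomes with max(W, Z) = 6 gives 5/6.
E[|W − Z| | max(W, Z) = 6] = (5/6) / (11/36) = 30/11.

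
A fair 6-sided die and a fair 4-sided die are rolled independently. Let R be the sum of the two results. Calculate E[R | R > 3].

P(R > 3) = 7/8.
Σ over the event: 4·1/8 + 5·1/6 + 6·1/6 + 7·1/6 + 8·1/8 + 9·1/12 + 10·1/24 = 17/3.
E[R | R > 3] = (17/3) / (7/8) = 136/21.

136/21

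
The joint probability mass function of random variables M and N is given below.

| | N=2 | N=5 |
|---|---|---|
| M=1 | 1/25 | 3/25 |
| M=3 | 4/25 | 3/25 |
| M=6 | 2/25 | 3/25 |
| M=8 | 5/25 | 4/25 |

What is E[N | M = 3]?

23/7

P(M = 3) = 7/25.
Σ N·P over the event = 2·(4/25) + 5·(3/25) = 23/25.
E[N | M = 3] = (23/25) / (7/25) = 23/7.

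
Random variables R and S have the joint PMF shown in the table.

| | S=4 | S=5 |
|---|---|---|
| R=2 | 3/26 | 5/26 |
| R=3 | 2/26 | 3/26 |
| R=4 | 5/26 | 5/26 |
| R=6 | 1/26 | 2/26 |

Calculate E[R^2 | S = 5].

P(S = 5) = 15/26.
Σ R^2·P over the event = 4·(5/26) + 9·(3/26) + 16·(5/26) + 36·(2/26) = 199/26.
E[R^2 | S = 5] = (199/26) / (15/26) = 199/15.

199/15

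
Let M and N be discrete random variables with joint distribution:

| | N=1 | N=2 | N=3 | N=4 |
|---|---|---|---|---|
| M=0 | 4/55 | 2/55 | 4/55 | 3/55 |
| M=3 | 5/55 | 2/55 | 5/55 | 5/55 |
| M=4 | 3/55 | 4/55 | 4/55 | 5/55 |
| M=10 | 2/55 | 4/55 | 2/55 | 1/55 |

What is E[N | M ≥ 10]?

20/9

P(M ≥ 10) = 9/55.
Σ N·P over the event = 1·(2/55) + 2·(4/55) + 3·(2/55) + 4·(1/55) = 4/11.
E[N | M ≥ 10] = (4/11) / (9/55) = 20/9.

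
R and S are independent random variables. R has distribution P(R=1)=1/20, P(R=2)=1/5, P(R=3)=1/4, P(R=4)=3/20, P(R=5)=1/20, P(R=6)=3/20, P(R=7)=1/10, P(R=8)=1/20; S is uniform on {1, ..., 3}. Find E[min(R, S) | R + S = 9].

7/3

P(R + S = 9) = 1/10.
Summing min(R,S)·P(x,y) over outcomes with R + S = 9 gives 7/30.
E[min(R, S) | R + S = 9] = (7/30) / (1/10) = 7/3.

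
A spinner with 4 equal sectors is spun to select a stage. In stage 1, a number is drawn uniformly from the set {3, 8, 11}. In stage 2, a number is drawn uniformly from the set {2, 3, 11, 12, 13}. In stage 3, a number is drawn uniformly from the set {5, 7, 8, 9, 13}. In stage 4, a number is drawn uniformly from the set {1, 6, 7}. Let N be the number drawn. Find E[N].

143/20

E[N | stage 1] = (3+8+11)/3 = 22/3.
E[N | stage 2] = (2+3+11+12+13)/5 = 41/5.
E[N | stage 3] = (5+7+8+9+13)/5 = 42/5.
E[N | stage 4] = (1+6+7)/3 = 14/3.
By the law of total expectation,
E[N] = (1/4)·(22/3) + (1/4)·(41/5) + (1/4)·(42/5) + (1/4)·(14/3) = 143/20.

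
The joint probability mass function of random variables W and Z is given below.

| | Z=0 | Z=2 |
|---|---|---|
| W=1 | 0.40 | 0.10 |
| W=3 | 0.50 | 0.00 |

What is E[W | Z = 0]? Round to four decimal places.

P(Z = 0) = 0.90.
Summing W·P(W=x,Z=y) over the conditioning event gives 1.90.
E[W | Z = 0] = (1.90) / (0.90) = 2.1111.

2.1111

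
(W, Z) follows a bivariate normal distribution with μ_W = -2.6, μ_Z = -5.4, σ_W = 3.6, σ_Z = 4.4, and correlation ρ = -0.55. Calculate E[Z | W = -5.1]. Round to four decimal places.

-3.7194

E[Z | W=x] = μ_Z + ρ(σ_Z/σ_W)(x − μ_W) for jointly normal variables.
E[Z | W=-5.1] = -5.4 + (-0.55)·(4.4/3.6)·(-5.1 − (-2.6)) = -5.4 + (-0.672222)·(-2.5) = -3.7194.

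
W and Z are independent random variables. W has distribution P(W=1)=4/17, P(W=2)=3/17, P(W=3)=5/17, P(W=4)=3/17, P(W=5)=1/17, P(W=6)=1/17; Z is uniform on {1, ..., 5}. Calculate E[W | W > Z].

P(W > Z) = 31/85.
Summing W·P(x,y) over outcomes with W > Z gives 122/85.
E[W | W > Z] = (122/85) / (31/85) = 122/31.

122/31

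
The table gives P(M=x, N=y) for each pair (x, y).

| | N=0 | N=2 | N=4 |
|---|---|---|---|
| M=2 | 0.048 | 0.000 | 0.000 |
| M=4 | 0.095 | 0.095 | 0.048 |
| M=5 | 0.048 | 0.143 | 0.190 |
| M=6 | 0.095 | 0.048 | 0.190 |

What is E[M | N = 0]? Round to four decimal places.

P(N = 0) = 0.286.
Σ M·P over the event = 2·(0.048) + 4·(0.095) + 5·(0.048) + 6·(0.095) = 1.286.
E[M | N = 0] = (1.286) / (0.286) = 4.4965.

4.4965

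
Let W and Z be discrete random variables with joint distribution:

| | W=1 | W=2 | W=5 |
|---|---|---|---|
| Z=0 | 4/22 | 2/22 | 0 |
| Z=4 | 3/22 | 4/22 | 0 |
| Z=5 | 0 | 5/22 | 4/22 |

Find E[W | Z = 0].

P(Z = 0) = 3/11.
Σ W·P over the event = 1·(4/22) + 2·(2/22) = 4/11.
E[W | Z = 0] = (4/11) / (3/11) = 4/3.

4/3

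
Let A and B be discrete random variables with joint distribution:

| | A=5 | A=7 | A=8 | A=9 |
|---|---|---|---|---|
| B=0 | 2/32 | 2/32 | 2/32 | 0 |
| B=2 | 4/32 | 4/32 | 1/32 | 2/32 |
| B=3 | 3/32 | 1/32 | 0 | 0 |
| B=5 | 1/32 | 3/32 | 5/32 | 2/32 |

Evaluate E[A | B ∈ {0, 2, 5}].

99/14

P(B ∈ {0, 2, 5}) = 7/8.
Summing A·P(A=x,B=y) over the conditioning event gives 99/16.
E[A | B ∈ {0, 2, 5}] = (99/16) / (7/8) = 99/14.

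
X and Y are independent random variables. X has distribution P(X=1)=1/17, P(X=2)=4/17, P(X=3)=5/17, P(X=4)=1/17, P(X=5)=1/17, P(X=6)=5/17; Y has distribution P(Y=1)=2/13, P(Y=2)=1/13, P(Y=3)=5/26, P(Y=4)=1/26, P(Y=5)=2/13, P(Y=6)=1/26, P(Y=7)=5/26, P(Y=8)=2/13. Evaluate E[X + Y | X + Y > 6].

3075/313

P(X + Y > 6) = 313/442.
Summing (X+Y)·P(x,y) over outcomes with X + Y > 6 gives 3075/442.
E[X + Y | X + Y > 6] = (3075/442) / (313/442) = 3075/313.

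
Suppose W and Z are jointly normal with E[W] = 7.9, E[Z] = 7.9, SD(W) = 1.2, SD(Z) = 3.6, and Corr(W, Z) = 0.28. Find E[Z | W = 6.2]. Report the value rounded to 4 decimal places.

For a bivariate normal, E[Z | W=x] = μ_Z + ρ·(σ_Z/σ_W)·(x − μ_W).
E[Z | W=6.2] = 7.9 + (0.28)·(3.6/1.2)·(6.2 − (7.9)) = 7.9 + (0.84)·(-1.7) = 6.4720.

6.4720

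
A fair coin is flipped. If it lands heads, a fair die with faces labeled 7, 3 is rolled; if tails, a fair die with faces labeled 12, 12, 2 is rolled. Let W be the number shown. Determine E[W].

E[W | heads] = (7+3)/2 = 5.
E[W | tails] = (12+12+2)/3 = 26/3.
By the law of total expectation,
E[W] = (1/2)·(5) + (1/2)·(26/3) = 41/6.

41/6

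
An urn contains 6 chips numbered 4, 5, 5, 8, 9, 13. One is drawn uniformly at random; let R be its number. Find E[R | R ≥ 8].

P(R ≥ 8) = 1/2.
Σ over the event: 8·1/6 + 9·1/6 + 13·1/6 = 5.
E[R | R ≥ 8] = (5) / (1/2) = 10.

10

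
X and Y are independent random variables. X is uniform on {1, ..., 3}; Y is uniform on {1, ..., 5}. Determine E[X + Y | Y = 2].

4

P(Y = 2) = 1/5.
Summing (X+Y)·P(x,y) over outcomes with Y = 2 gives 4/5.
E[X + Y | Y = 2] = (4/5) / (1/5) = 4.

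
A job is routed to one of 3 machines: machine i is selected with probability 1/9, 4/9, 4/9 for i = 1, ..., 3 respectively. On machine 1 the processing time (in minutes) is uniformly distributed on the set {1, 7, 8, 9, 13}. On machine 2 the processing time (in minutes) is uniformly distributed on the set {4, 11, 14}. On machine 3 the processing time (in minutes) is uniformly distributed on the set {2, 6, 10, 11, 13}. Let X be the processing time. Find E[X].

E[X | machine 1] = (1+7+8+9+13)/5 = 38/5.
E[X | machine 2] = (4+11+14)/3 = 29/3.
E[X | machine 3] = (2+6+10+11+13)/5 = 42/5.
E[X] = (1/9)·(38/5) + (4/9)·(29/3) + (4/9)·(42/5) = 1198/135.

1198/135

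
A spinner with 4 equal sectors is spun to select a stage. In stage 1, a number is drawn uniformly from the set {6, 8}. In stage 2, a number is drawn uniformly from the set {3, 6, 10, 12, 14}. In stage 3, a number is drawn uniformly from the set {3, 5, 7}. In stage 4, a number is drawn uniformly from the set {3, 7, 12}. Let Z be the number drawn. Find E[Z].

E[Z | stage 1] = (6+8)/2 = 7.
E[Z | stage 2] = (3+6+10+12+14)/5 = 9.
E[Z | stage 3] = (3+5+7)/3 = 5.
E[Z | stage 4] = (3+7+12)/3 = 22/3.
E[Z] = (1/4)·(7) + (1/4)·(9) + (1/4)·(5) + (1/4)·(22/3) = 85/12.

85/12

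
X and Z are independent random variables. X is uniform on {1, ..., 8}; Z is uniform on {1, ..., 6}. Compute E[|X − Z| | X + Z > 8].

P(X + Z > 8) = 7/16.
Summing |X−Z|·P(x,y) over outcomes with X + Z > 8 gives 7/6.
E[|X − Z| | X + Z > 8] = (7/6) / (7/16) = 8/3.

8/3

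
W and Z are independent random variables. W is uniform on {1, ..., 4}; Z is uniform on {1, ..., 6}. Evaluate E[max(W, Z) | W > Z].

Outcomes with W > Z: (2,1), (3,1), (3,2), (4,1), (4,2), (4,3), each with probability 1/24.
E[max(W, Z) | W > Z] = (2 + 3 + 3 + 4 + 4 + 4) / 6 = 10/3.

10/3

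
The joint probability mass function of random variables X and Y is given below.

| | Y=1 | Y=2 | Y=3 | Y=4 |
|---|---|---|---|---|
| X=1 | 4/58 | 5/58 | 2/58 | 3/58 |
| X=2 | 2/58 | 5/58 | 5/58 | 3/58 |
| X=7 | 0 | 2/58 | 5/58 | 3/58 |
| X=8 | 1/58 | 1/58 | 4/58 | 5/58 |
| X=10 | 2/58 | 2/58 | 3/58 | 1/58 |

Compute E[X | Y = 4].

P(Y = 4) = 15/58.
Σ X·P over the event = 1·(3/58) + 2·(3/58) + 7·(3/58) + 8·(5/58) + 10·(1/58) = 40/29.
E[X | Y = 4] = (40/29) / (15/58) = 16/3.

16/3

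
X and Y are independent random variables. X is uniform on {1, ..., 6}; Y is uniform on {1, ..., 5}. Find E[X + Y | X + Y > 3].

P(X + Y > 3) = 9/10.
Summing (X+Y)·P(x,y) over outcomes with X + Y > 3 gives 187/30.
E[X + Y | X + Y > 3] = (187/30) / (9/10) = 187/27.

187/27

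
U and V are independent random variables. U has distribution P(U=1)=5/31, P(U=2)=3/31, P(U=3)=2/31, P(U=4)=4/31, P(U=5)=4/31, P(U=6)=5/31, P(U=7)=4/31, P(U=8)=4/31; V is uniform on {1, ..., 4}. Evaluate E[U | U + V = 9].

P(U + V = 9) = 17/124.
Summing U·P(x,y) over outcomes with U + V = 9 gives 55/62.
E[U | U + V = 9] = (55/62) / (17/124) = 110/17.

110/17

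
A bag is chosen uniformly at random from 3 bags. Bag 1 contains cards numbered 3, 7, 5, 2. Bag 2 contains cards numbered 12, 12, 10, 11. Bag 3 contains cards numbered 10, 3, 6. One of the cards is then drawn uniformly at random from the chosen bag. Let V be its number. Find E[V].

E[V | bag 1] = (3+7+5+2)/4 = 17/4.
E[V | bag 2] = (12+12+10+11)/4 = 45/4.
E[V | bag 3] = (10+3+6)/3 = 19/3.
By the law of total expectation,
E[V] = (1/3)·(17/4) + (1/3)·(45/4) + (1/3)·(19/3) = 131/18.

131/18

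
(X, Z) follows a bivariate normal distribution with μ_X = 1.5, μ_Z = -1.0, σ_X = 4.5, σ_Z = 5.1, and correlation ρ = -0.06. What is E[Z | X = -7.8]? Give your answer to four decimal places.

-0.3676

For a bivariate normal, E[Z | X=x] = μ_Z + ρ·(σ_Z/σ_X)·(x − μ_X).
E[Z | X=-7.8] = -1.0 + (-0.06)·(5.1/4.5)·(-7.8 − (1.5)) = -1.0 + (-0.068)·(-9.3) = -0.3676.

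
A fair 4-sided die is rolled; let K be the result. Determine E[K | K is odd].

2

Given K is odd, K is equally likely to be any of {1, 3}.
E[K | K is odd] = (1 + 3) / 2 = 2.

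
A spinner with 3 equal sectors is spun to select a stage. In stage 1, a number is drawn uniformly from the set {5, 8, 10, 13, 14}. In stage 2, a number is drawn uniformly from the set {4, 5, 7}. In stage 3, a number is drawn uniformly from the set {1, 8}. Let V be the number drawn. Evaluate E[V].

119/18

E[V | stage 1] = (5+8+10+13+14)/5 = 10.
E[V | stage 2] = (4+5+7)/3 = 16/3.
E[V | stage 3] = (1+8)/2 = 9/2.
E[V] = (1/3)·(10) + (1/3)·(16/3) + (1/3)·(9/2) = 119/18.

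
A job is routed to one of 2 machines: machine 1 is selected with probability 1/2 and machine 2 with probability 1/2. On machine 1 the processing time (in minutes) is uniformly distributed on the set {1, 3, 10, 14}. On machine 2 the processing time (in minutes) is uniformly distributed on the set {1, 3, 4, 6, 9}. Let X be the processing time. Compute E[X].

29/5

E[X | machine 1] = (1+3+10+14)/4 = 7.
E[X | machine 2] = (1+3+4+6+9)/5 = 23/5.
By the law of total expectation,
E[X] = (1/2)·(7) + (1/2)·(23/5) = 29/5.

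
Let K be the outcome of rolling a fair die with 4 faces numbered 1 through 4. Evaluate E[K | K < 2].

Given K < 2, K is equally likely to be any of {1}.
E[K | K < 2] = (1) / 1 = 1.

1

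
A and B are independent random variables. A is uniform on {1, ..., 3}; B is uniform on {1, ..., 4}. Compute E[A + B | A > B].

4

P(A > B) = 1/4.
Summing (A+B)·P(x,y) over outcomes with A > B gives 1.
E[A + B | A > B] = (1) / (1/4) = 4.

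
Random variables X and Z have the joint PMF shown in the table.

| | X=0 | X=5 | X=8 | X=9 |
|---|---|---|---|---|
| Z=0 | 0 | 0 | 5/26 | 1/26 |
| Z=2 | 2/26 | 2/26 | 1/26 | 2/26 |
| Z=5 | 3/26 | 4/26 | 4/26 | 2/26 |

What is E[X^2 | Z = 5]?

518/13

P(Z = 5) = 1/2.
Σ X^2·P over the event = 0·(3/26) + 25·(4/26) + 64·(4/26) + 81·(2/26) = 259/13.
E[X^2 | Z = 5] = (259/13) / (1/2) = 518/13.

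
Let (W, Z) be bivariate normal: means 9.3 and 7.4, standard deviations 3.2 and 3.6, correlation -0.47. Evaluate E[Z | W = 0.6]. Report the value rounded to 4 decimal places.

12.0001

E[Z | W=x] = μ_Z + ρ(σ_Z/σ_W)(x − μ_W) for jointly normal variables.
E[Z | W=0.6] = 7.4 + (-0.47)·(3.6/3.2)·(0.6 − (9.3)) = 7.4 + (-0.52875)·(-8.7) = 12.0001.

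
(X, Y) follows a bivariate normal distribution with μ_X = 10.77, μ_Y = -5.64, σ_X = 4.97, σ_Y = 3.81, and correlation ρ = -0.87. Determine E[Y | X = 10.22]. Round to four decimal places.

-5.2732

For a bivariate normal, E[Y | X=x] = μ_Y + ρ·(σ_Y/σ_X)·(x − μ_X).
E[Y | X=10.22] = -5.64 + (-0.87)·(3.81/4.97)·(10.22 − (10.77)) = -5.64 + (-0.66694)·(-0.55) = -5.2732.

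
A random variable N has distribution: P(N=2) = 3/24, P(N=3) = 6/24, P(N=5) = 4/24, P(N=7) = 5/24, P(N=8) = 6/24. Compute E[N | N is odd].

73/15

P(N is odd) = 5/8.
Σ over the event: 3·1/4 + 5·1/6 + 7·5/24 = 73/24.
E[N | N is odd] = (73/24) / (5/8) = 73/15.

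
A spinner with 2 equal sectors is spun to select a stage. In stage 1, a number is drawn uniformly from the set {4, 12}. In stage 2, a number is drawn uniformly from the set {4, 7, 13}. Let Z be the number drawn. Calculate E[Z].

E[Z | stage 1] = (4+12)/2 = 8.
E[Z | stage 2] = (4+7+13)/3 = 8.
By the law of total expectation,
E[Z] = (1/2)·(8) + (1/2)·(8) = 8.

8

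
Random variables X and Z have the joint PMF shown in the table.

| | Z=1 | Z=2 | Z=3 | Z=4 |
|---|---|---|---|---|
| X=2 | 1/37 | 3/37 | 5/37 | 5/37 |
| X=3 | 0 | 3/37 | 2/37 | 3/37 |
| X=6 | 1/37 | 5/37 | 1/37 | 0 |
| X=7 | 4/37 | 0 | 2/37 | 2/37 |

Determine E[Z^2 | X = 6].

P(X = 6) = 7/37.
Σ Z^2·P over the event = 1·(1/37) + 4·(5/37) + 9·(1/37) = 30/37.
E[Z^2 | X = 6] = (30/37) / (7/37) = 30/7.

30/7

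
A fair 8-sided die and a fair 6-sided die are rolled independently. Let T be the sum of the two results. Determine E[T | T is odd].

P(T is odd) = 1/2.
Σ over the event: 3·1/24 + 5·1/12 + 7·1/8 + 9·1/8 + 11·1/12 + 13·1/24 = 4.
E[T | T is odd] = (4) / (1/2) = 8.

8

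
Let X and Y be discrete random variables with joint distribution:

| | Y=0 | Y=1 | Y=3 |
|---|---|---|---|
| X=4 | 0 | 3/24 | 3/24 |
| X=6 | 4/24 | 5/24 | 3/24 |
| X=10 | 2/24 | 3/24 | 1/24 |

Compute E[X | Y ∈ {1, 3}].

56/9

P(Y ∈ {1, 3}) = 3/4.
Σ X·P over the event = 4·(3/24) + 4·(3/24) + 6·(5/24) + 6·(3/24) + 10·(3/24) + 10·(1/24) = 14/3.
E[X | Y ∈ {1, 3}] = (14/3) / (3/4) = 56/9.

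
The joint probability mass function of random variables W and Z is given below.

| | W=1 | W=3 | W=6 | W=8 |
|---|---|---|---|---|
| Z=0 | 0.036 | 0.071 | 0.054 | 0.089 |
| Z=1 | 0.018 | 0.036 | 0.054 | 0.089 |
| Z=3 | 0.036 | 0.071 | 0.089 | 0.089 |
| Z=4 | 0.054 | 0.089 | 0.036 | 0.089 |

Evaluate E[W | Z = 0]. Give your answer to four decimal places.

P(Z = 0) = 0.250.
Σ W·P over the event = 1·(0.036) + 3·(0.071) + 6·(0.054) + 8·(0.089) = 1.285.
E[W | Z = 0] = (1.285) / (0.250) = 5.1400.

5.1400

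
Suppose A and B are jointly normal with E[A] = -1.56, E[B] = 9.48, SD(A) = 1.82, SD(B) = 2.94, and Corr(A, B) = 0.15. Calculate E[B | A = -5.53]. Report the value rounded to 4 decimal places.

E[B | A=x] = μ_B + ρ(σ_B/σ_A)(x − μ_A) for jointly normal variables.
E[B | A=-5.53] = 9.48 + (0.15)·(2.94/1.82)·(-5.53 − (-1.56)) = 9.48 + (0.24231)·(-3.97) = 8.5180.

8.5180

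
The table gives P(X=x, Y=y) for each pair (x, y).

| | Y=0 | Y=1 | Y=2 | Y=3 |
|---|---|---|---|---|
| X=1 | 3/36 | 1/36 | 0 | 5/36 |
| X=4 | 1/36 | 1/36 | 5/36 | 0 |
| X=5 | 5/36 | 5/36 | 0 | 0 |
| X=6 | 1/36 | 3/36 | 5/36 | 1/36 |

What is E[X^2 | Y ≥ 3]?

P(Y ≥ 3) = 1/6.
Σ X^2·P over the event = 1·(5/36) + 36·(1/36) = 41/36.
E[X^2 | Y ≥ 3] = (41/36) / (1/6) = 41/6.

41/6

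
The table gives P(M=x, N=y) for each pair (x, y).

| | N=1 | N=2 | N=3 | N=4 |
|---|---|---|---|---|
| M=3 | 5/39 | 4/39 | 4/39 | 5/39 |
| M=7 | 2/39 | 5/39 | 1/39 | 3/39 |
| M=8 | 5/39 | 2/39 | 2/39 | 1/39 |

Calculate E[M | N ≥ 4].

P(N ≥ 4) = 3/13.
Summing M·P(M=x,N=y) over the conditioning event gives 44/39.
E[M | N ≥ 4] = (44/39) / (3/13) = 44/9.

44/9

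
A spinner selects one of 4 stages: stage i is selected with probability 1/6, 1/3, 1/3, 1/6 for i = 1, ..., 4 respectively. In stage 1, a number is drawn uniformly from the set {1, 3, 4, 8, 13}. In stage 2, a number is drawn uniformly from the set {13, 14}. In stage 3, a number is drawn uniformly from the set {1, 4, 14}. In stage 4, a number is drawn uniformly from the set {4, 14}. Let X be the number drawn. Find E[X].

E[X | stage 1] = (1+3+4+8+13)/5 = 29/5.
E[X | stage 2] = (13+14)/2 = 27/2.
E[X | stage 3] = (1+4+14)/3 = 19/3.
E[X | stage 4] = (4+14)/2 = 9.
E[X] = (1/6)·(29/5) + (1/3)·(27/2) + (1/3)·(19/3) + (1/6)·(9) = 817/90.

817/90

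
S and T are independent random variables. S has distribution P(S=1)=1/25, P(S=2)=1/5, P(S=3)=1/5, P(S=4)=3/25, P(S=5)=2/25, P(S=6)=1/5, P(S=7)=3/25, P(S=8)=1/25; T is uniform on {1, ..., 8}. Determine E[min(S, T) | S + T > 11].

227/39

P(S + T > 11) = 39/200.
Summing min(S,T)·P(x,y) over outcomes with S + T > 11 gives 227/200.
E[min(S, T) | S + T > 11] = (227/200) / (39/200) = 227/39.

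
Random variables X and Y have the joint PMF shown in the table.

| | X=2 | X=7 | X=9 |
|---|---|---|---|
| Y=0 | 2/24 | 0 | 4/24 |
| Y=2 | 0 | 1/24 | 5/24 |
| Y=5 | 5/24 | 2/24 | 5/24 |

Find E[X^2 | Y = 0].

P(Y = 0) = 1/4.
Σ X^2·P over the event = 4·(2/24) + 81·(4/24) = 83/6.
E[X^2 | Y = 0] = (83/6) / (1/4) = 166/3.

166/3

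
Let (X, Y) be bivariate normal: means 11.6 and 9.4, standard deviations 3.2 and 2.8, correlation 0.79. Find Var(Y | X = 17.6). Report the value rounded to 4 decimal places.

Var(Y | X=x) = (1 − ρ²)·σ_Y².
Var(Y | X=17.6) = (2.8)²·(1 − (0.79)²) = 7.84·0.3759 = 2.9471.

2.9471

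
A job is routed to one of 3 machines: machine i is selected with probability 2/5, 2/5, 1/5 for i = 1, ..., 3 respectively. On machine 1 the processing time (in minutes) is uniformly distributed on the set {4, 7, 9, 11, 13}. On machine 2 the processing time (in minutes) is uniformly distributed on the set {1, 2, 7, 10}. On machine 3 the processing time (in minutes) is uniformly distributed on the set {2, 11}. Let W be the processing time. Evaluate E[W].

E[W | machine 1] = (4+7+9+11+13)/5 = 44/5.
E[W | machine 2] = (1+2+7+10)/4 = 5.
E[W | machine 3] = (2+11)/2 = 13/2.
E[W] = (2/5)·(44/5) + (2/5)·(5) + (1/5)·(13/2) = 341/50.

341/50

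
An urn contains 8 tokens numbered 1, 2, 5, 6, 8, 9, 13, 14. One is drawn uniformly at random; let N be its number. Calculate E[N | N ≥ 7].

11

P(N ≥ 7) = 1/2.
Σ over the event: 8·1/8 + 9·1/8 + 13·1/8 + 14·1/8 = 11/2.
E[N | N ≥ 7] = (11/2) / (1/2) = 11.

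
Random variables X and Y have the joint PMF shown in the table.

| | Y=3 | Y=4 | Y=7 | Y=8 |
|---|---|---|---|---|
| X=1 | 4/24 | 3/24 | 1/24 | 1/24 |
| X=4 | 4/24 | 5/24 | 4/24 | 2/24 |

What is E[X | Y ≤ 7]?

20/7

P(Y ≤ 7) = 7/8.
Σ X·P over the event = 1·(4/24) + 1·(3/24) + 1·(1/24) + 4·(4/24) + 4·(5/24) + 4·(4/24) = 5/2.
E[X | Y ≤ 7] = (5/2) / (7/8) = 20/7.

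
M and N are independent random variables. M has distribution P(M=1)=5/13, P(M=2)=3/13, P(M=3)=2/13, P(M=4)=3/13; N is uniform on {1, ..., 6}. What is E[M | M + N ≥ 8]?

27/8

P(M + N ≥ 8) = 8/39.
Summing M·P(x,y) over outcomes with M + N ≥ 8 gives 9/13.
E[M | M + N ≥ 8] = (9/13) / (8/39) = 27/8.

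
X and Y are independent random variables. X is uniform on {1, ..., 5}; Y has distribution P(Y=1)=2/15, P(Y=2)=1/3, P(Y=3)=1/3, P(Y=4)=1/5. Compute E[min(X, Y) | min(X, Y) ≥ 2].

67/26

P(min(X, Y) ≥ 2) = 52/75.
Summing min(X,Y)·P(x,y) over outcomes with min(X, Y) ≥ 2 gives 134/75.
E[min(X, Y) | min(X, Y) ≥ 2] = (134/75) / (52/75) = 67/26.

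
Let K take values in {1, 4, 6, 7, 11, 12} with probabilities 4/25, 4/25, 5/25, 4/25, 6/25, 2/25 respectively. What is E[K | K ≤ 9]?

78/17

P(K ≤ 9) = 17/25.
Σ over the event: 1·4/25 + 4·4/25 + 6·1/5 + 7·4/25 = 78/25.
E[K | K ≤ 9] = (78/25) / (17/25) = 78/17.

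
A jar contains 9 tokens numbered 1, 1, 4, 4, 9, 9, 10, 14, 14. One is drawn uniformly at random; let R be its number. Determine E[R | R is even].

P(R is even) = 5/9.
Σ over the event: 4·2/9 + 10·1/9 + 14·2/9 = 46/9.
E[R | R is even] = (46/9) / (5/9) = 46/5.

46/5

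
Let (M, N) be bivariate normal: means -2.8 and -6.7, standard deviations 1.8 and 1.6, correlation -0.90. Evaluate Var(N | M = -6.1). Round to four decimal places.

For a bivariate normal, Var(N | M=x) = σ_N²(1 − ρ²).
Var(N | M=-6.1) = (1.6)²·(1 − (-0.90)²) = 2.56·0.19 = 0.4864.

0.4864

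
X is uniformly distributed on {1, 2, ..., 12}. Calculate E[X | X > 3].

8

Given X > 3, X is equally likely to be any of {4, 5, 6, 7, 8, 9, 10, 11, 12}.
E[X | X > 3] = (4 + 5 + 6 + 7 + 8 + 9 + 10 + 11 + 12) / 9 = 8.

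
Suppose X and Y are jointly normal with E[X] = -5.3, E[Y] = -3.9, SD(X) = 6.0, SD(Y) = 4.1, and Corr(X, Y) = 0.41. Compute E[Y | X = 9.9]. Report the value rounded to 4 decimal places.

The regression of Y on X has slope ρ·σ_Y/σ_X and passes through (μ_X, μ_Y).
E[Y | X=9.9] = -3.9 + (0.41)·(4.1/6.0)·(9.9 − (-5.3)) = -3.9 + (0.280167)·(15.2) = 0.3585.

0.3585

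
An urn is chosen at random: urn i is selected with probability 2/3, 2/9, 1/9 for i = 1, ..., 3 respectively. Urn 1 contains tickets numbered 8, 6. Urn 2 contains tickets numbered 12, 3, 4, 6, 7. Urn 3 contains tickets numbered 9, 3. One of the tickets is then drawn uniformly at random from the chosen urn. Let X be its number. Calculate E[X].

E[X | urn 1] = (8+6)/2 = 7.
E[X | urn 2] = (12+3+4+6+7)/5 = 32/5.
E[X | urn 3] = (9+3)/2 = 6.
E[X] = (2/3)·(7) + (2/9)·(32/5) + (1/9)·(6) = 304/45.

304/45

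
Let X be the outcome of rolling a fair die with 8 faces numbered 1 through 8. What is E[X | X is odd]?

4

Given X is odd, X is equally likely to be any of {1, 3, 5, 7}.
E[X | X is odd] = (1 + 3 + 5 + 7) / 4 = 4.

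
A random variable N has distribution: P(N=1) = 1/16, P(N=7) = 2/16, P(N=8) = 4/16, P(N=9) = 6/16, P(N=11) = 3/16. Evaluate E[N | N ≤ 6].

P(N ≤ 6) = 1/16.
Σ over the event: 1·1/16 = 1/16.
E[N | N ≤ 6] = (1/16) / (1/16) = 1.

1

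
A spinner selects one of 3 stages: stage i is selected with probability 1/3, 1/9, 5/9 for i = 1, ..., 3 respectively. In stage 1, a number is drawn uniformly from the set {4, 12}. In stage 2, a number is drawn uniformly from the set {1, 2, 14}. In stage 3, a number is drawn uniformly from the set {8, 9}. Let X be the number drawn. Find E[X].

433/54

E[X | stage 1] = (4+12)/2 = 8.
E[X | stage 2] = (1+2+14)/3 = 17/3.
E[X | stage 3] = (8+9)/2 = 17/2.
By the law of total expectation,
E[X] = (1/3)·(8) + (1/9)·(17/3) + (5/9)·(17/2) = 433/54.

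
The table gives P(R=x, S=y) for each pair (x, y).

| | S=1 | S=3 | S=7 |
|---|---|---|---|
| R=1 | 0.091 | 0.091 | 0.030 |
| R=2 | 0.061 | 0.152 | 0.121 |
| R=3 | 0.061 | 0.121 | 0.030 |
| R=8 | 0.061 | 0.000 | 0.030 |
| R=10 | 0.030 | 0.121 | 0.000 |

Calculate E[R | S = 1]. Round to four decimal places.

3.8947

P(S = 1) = 0.304.
Σ R·P over the event = 1·(0.091) + 2·(0.061) + 3·(0.061) + 8·(0.061) + 10·(0.030) = 1.184.
E[R | S = 1] = (1.184) / (0.304) = 3.8947.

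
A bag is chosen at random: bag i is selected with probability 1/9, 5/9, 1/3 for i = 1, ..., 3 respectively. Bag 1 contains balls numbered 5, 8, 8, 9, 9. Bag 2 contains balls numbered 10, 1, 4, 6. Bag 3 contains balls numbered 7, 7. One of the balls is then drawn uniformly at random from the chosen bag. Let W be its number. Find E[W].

E[W | bag 1] = (5+8+8+9+9)/5 = 39/5.
E[W | bag 2] = (10+1+4+6)/4 = 21/4.
E[W | bag 3] = (7+7)/2 = 7.
E[W] = (1/9)·(39/5) + (5/9)·(21/4) + (1/3)·(7) = 367/60.

367/60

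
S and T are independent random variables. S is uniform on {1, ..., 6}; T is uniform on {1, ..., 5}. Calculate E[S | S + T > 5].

P(S + T > 5) = 2/3.
Summing S·P(x,y) over outcomes with S + T > 5 gives 17/6.
E[S | S + T > 5] = (17/6) / (2/3) = 17/4.

17/4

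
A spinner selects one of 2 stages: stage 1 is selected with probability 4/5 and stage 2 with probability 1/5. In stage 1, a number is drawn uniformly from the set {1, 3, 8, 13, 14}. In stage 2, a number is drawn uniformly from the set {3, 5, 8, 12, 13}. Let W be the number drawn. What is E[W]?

E[W | stage 1] = (1+3+8+13+14)/5 = 39/5.
E[W | stage 2] = (3+5+8+12+13)/5 = 41/5.
E[W] = (4/5)·(39/5) + (1/5)·(41/5) = 197/25.

197/25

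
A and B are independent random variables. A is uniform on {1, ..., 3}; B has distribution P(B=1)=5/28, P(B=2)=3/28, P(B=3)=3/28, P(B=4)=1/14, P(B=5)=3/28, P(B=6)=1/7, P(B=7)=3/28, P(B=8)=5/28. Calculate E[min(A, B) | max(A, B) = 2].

14/11

P(max(A, B) = 2) = 11/84.
Summing min(A,B)·P(x,y) over outcomes with max(A, B) = 2 gives 1/6.
E[min(A, B) | max(A, B) = 2] = (1/6) / (11/84) = 14/11.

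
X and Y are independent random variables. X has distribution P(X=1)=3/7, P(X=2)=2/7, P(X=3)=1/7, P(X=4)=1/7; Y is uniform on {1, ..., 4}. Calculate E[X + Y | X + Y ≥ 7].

22/3

P(X + Y ≥ 7) = 3/28.
Summing (X+Y)·P(x,y) over outcomes with X + Y ≥ 7 gives 11/14.
E[X + Y | X + Y ≥ 7] = (11/14) / (3/28) = 22/3.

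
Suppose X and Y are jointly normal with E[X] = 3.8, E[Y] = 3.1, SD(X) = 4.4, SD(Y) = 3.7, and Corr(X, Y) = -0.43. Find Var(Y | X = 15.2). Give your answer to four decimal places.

11.1587

The conditional variance in a bivariate normal is σ_Y²(1 − ρ²), independent of x.
Var(Y | X=15.2) = (3.7)²·(1 − (-0.43)²) = 13.69·0.8151 = 11.1587.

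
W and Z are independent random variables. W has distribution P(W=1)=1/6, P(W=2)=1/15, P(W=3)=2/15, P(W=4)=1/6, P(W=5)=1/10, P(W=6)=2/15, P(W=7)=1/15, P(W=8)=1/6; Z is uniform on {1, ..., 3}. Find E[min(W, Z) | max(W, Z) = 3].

P(max(W, Z) = 3) = 19/90.
Summing min(W,Z)·P(x,y) over outcomes with max(W, Z) = 3 gives 11/30.
E[min(W, Z) | max(W, Z) = 3] = (11/30) / (19/90) = 33/19.

33/19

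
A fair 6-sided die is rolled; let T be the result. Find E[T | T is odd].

3

Given T is odd, T is equally likely to be any of {1, 3, 5}.
E[T | T is odd] = (1 + 3 + 5) / 3 = 3.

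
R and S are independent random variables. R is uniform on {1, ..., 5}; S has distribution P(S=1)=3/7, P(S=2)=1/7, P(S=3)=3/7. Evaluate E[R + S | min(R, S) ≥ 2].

P(min(R, S) ≥ 2) = 16/35.
Summing (R+S)·P(x,y) over outcomes with min(R, S) ≥ 2 gives 20/7.
E[R + S | min(R, S) ≥ 2] = (20/7) / (16/35) = 25/4.

25/4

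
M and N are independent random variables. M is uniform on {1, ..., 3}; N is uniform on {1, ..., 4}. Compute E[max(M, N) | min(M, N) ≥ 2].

Outcomes with min(M, N) ≥ 2: (2,2), (2,3), (2,4), (3,2), (3,3), (3,4), each with probability 1/12.
E[max(M, N) | min(M, N) ≥ 2] = (2 + 3 + 4 + 3 + 3 + 4) / 6 = 19/6.

19/6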